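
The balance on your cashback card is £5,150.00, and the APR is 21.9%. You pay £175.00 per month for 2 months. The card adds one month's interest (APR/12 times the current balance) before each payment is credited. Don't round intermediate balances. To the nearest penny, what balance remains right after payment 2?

Monthly rate r = 21.9%/12 = 1.825% = 0.01825.
Each month: B ← B·(1+r) − £175.00.
Month 1: interest £93.99; balance after payment £5,068.99.
Month 2: interest £92.51; balance after payment £4,986.50.

£4,986.50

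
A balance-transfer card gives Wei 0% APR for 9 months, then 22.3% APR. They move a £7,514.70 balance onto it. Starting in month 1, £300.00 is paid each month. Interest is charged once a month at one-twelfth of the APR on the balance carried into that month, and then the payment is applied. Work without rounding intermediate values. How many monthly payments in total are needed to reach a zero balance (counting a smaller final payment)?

Promo months 1–9 at r₀ = 0%/12 = 0; months 10+ at r₁ = 22.3%/12 = 0.0185833.
After month 9 (no interest yet): B = £7,514.70 − 9·£300.00 = £4,814.70.
Then at r₁ with £300.00/mo: n₂ = −ln(1 − r₁·B/P)/ln(1+r₁) ≈ 19.23 → 20 more payments.

29 payments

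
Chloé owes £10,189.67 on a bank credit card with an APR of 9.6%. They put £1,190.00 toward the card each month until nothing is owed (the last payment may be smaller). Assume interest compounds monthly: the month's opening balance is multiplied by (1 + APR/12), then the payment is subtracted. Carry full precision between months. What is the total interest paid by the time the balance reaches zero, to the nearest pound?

Monthly rate r = 9.6%/12 = 0.8% = 0.008.
Payoff takes n = ⌈−ln(1 − rB₀/P)/ln(1+r)⌉ = ⌈8.906⌉ = 9 payments; the last is £1,078.05.
Total paid = 8·£1,190.00 + £1,078.05 = £10,598.05.
Total interest = total paid − principal = £10,598.05 − £10,189.67 = £408.38.

£408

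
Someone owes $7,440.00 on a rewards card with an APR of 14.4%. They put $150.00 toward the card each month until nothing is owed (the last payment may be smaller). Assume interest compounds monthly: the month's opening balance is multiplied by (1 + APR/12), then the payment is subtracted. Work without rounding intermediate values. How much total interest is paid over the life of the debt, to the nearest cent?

Monthly rate r = 14.4%/12 = 1.2% = 0.012.
Payoff takes n = ⌈−ln(1 − rB₀/P)/ln(1+r)⌉ = ⌈75.815⌉ = 76 payments; the last is $122.35.
Total paid = 75·$150.00 + $122.35 = $11,372.35.
Total interest = total paid − principal = $11,372.35 − $7,440.00 = $3,932.35.

$3,932.35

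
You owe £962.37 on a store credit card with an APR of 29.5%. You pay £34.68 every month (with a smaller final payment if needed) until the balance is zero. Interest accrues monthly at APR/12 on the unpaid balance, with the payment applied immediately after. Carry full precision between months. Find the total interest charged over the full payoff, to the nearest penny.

£674.58

Monthly rate r = 29.5%/12 = 2.45833% = 0.0245833.
Payoff takes n = ⌈−ln(1 − rB₀/P)/ln(1+r)⌉ = ⌈47.200⌉ = 48 payments; the last is £6.99.
Total paid = 47·£34.68 + £6.99 = £1,636.95.
Total interest = total paid − principal = £1,636.95 − £962.37 = £674.58.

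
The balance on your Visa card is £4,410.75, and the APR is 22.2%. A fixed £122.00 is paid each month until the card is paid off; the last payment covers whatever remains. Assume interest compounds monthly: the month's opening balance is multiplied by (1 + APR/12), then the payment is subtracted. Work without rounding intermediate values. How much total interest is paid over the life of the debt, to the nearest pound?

£2,945

Monthly rate r = 22.2%/12 = 1.85% = 0.0185.
Payoff takes n = ⌈−ln(1 − rB₀/P)/ln(1+r)⌉ = ⌈60.289⌉ = 61 payments; the last is £35.54.
Total paid = 60·£122.00 + £35.54 = £7,355.54.
Total interest = total paid − principal = £7,355.54 − £4,410.75 = £2,944.79.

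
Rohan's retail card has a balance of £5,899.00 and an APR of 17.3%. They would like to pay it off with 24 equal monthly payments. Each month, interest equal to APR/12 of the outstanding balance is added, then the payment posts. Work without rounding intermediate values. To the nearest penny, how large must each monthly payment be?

Monthly rate r = 17.3%/12 = 1.44167% = 0.0144167.
Level-payment amortization: P = B₀·r / (1 − (1+r)^(−n)) = 5899.00·0.0144167 / (1 − 1.01442^(−24)).
Denominator 1 − (1+r)^(−24) = 0.290737536.
P = 85.0439 / 0.290737536 ≈ 292.51.

£292.51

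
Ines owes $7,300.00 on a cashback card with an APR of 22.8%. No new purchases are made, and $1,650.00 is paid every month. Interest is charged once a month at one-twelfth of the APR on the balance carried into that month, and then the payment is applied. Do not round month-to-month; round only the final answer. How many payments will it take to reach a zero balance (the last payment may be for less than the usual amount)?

5 months

Monthly rate r = 22.8%/12 = 1.9% = 0.019.
Recurrence: B ← B·(1+r) − $1,650.00.
Month 1: interest $138.70; balance after payment $5,788.70.
Month 2: interest $109.99; balance after payment $4,248.69.
Month 3: interest $80.73; balance after payment $2,679.41.
Month 4: interest $50.91; balance after payment $1,080.32.
Month 5: interest $20.53; balance after payment $0.00.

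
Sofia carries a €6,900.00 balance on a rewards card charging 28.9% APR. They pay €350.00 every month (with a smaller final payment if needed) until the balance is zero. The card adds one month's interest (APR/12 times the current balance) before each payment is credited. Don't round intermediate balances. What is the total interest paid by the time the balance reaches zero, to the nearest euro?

Monthly rate r = 28.9%/12 = 2.40833% = 0.0240833.
Payoff takes n = ⌈−ln(1 − rB₀/P)/ln(1+r)⌉ = ⌈27.059⌉ = 28 payments; the last is €20.90.
Total paid = 27·€350.00 + €20.90 = €9,470.90.
Total interest = total paid − principal = €9,470.90 − €6,900.00 = €2,570.90.

€2,571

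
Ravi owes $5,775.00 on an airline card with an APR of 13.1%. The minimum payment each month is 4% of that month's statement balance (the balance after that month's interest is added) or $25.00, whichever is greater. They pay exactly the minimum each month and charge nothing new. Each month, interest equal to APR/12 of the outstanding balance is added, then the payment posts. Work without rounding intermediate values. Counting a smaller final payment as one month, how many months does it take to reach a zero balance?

104 months

Monthly rate r = 13.1%/12 = 1.09167% = 0.0109167.
While 4% of the post-interest balance exceeds $25.00, each month B ← (B·(1+r))·(1 − 0.04), i.e. B shrinks by the factor (1+r)·0.96 = 0.97048.
This holds for months 1–75. Entering month 76 the balance is $610.30; 4% of the post-interest balance is now below $25.00, so the flat $25.00 minimum applies from here.
From month 76 a fixed $25.00 at rate r clears $610.30 in 29 more payments. Total: 75 + 29 = 104 months.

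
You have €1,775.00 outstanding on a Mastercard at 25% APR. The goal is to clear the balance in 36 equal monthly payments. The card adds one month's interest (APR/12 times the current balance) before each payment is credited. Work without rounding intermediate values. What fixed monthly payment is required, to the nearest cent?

€70.57

Monthly rate r = 25%/12 = 2.08333% = 0.0208333.
Level-payment amortization: P = B₀·r / (1 − (1+r)^(−n)) = 1775.00·0.0208333 / (1 − 1.02083^(−36)).
Denominator 1 − (1+r)^(−36) = 0.523979491.
P = 36.9792 / 0.523979491 ≈ 70.57.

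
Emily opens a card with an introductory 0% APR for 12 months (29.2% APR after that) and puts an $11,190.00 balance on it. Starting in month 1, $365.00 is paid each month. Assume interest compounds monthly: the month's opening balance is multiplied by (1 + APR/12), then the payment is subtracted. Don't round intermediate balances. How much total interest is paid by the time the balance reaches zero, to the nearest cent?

Promo months 1–12 at r₀ = 0%/12 = 0; months 13+ at r₁ = 29.2%/12 = 0.0243333.
After month 12 (no interest yet): B = $11,190.00 − 12·$365.00 = $6,810.00.
Then at r₁ with $365.00/mo: n₂ = −ln(1 − r₁·B/P)/ln(1+r₁) ≈ 25.17 → 26 more payments.
Total paid = 37·$365.00 + $62.66 = $13,567.66; interest = $13,567.66 − $11,190.00 = $2,377.66.

$2,377.66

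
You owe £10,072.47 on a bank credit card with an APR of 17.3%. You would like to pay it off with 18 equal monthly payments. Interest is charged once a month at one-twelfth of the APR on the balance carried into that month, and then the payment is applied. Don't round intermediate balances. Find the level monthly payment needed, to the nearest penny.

Monthly rate r = 17.3%/12 = 1.44167% = 0.0144167.
Level-payment amortization: P = B₀·r / (1 − (1+r)^(−n)) = 10072.47·0.0144167 / (1 − 1.01442^(−18)).
Denominator 1 − (1+r)^(−18) = 0.227132166.
P = 145.211 / 0.227132166 ≈ 639.33.

£639.33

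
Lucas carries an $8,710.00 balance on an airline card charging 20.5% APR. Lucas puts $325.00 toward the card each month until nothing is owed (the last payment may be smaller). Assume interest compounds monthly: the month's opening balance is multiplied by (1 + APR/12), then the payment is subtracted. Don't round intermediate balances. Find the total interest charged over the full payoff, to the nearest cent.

Monthly rate r = 20.5%/12 = 1.70833% = 0.0170833.
Payoff takes n = ⌈−ln(1 − rB₀/P)/ln(1+r)⌉ = ⌈36.140⌉ = 37 payments; the last is $45.92.
Total paid = 36·$325.00 + $45.92 = $11,745.92.
Total interest = total paid − principal = $11,745.92 − $8,710.00 = $3,035.92.

$3,035.92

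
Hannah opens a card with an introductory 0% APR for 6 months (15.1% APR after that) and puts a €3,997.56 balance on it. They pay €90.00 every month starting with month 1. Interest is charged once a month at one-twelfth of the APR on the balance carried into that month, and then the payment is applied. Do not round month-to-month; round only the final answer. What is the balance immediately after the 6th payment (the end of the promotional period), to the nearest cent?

Promo months 1–6 at r₀ = 0%/12 = 0; months 7+ at r₁ = 15.1%/12 = 0.0125833.
After month 6 (no interest yet): B = €3,997.56 − 6·€90.00 = €3,457.56.

€3,457.56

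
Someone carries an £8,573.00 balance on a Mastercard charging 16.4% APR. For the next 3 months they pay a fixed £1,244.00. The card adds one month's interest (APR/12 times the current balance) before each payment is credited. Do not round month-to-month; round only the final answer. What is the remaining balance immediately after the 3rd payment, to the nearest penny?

Monthly rate r = 16.4%/12 = 1.36667% = 0.0136667.
Each month: B ← B·(1+r) − £1,244.00.
Month 1: interest £117.16; balance after payment £7,446.16.
Month 2: interest £101.76; balance after payment £6,303.93.
Month 3: interest £86.15; balance after payment £5,146.08.

£5,146.08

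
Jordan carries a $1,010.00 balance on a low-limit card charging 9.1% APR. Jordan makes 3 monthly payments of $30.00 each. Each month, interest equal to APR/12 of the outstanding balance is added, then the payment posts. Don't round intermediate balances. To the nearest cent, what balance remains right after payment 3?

$942.47

Monthly rate r = 9.1%/12 = 0.758333% = 0.00758333.
Each month: B ← B·(1+r) − $30.00.
Month 1: interest $7.66; balance after payment $987.66.
Month 2: interest $7.49; balance after payment $965.15.
Month 3: interest $7.32; balance after payment $942.47.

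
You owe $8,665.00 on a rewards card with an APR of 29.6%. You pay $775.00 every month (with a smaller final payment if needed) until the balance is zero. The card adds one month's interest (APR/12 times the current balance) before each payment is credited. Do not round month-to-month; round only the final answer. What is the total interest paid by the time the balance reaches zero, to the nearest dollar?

Monthly rate r = 29.6%/12 = 2.46667% = 0.0246667.
Payoff takes n = ⌈−ln(1 − rB₀/P)/ln(1+r)⌉ = ⌈13.242⌉ = 14 payments; the last is $189.30.
Total paid = 13·$775.00 + $189.30 = $10,264.30.
Total interest = total paid − principal = $10,264.30 − $8,665.00 = $1,599.30.

$1,599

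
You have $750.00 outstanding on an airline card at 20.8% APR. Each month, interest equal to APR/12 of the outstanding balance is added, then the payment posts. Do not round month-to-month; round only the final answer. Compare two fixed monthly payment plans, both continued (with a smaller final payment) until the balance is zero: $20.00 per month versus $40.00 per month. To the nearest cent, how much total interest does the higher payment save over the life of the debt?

$306.92

Monthly rate r = 20.8%/12 = 1.73333% = 0.0173333.
At $20.00/mo: n = ⌈−ln(1 − rB₀/P)/ln(1+r)⌉ = 62 payments (last $1.82); total interest = total paid − $750.00 = $471.82.
At $40.00/mo: 23 payments (last $34.90); total interest $164.90.
Interest saved = $471.82 − $164.90 = $306.92.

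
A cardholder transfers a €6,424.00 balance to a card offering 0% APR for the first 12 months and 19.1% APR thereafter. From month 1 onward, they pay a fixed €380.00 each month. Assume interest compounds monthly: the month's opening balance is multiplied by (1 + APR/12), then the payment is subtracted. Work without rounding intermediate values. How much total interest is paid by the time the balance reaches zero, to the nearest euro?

Promo months 1–12 at r₀ = 0%/12 = 0; months 13+ at r₁ = 19.1%/12 = 0.0159167.
After month 12 (no interest yet): B = €6,424.00 − 12·€380.00 = €1,864.00.
Then at r₁ with €380.00/mo: n₂ = −ln(1 − r₁·B/P)/ln(1+r₁) ≈ 5.15 → 6 more payments.
Total paid = 17·€380.00 + €56.57 = €6,516.57; interest = €6,516.57 − €6,424.00 = €92.57.

€93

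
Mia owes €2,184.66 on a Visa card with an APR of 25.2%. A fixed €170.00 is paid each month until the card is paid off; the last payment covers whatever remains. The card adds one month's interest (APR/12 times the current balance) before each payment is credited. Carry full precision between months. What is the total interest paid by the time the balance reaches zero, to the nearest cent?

Monthly rate r = 25.2%/12 = 2.1% = 0.021.
Payoff takes n = ⌈−ln(1 − rB₀/P)/ln(1+r)⌉ = ⌈15.134⌉ = 16 payments; the last is €23.06.
Total paid = 15·€170.00 + €23.06 = €2,573.06.
Total interest = total paid − principal = €2,573.06 − €2,184.66 = €388.40.

€388.40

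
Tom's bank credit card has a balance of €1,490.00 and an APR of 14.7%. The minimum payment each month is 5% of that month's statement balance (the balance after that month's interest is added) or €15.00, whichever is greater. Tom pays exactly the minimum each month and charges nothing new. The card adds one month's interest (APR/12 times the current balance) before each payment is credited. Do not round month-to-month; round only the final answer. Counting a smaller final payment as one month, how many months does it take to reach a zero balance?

Monthly rate r = 14.7%/12 = 1.225% = 0.01225.
While 5% of the post-interest balance exceeds €15.00, each month B ← (B·(1+r))·(1 − 0.05), i.e. B shrinks by the factor (1+r)·0.95 = 0.96164.
This holds for months 1–42. Entering month 43 the balance is €288.18; 5% of the post-interest balance is now below €15.00, so the flat €15.00 minimum applies from here.
From month 43 a fixed €15.00 at rate r clears €288.18 in 23 more payments. Total: 42 + 23 = 65 months.

65 months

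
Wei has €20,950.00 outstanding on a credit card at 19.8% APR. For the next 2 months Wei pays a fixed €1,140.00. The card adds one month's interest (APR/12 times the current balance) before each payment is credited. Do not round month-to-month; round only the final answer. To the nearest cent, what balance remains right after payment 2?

Monthly rate r = 19.8%/12 = 1.65% = 0.0165.
Each month: B ← B·(1+r) − €1,140.00.
Month 1: interest €345.68; balance after payment €20,155.67.
Month 2: interest €332.57; balance after payment €19,348.24.

€19,348.24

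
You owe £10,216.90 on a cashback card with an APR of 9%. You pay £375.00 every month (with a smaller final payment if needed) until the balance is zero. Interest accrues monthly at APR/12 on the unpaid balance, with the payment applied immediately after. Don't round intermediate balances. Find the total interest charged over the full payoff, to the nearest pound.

Monthly rate r = 9%/12 = 0.75% = 0.0075.
Payoff takes n = ⌈−ln(1 − rB₀/P)/ln(1+r)⌉ = ⌈30.592⌉ = 31 payments; the last is £222.18.
Total paid = 30·£375.00 + £222.18 = £11,472.18.
Total interest = total paid − principal = £11,472.18 − £10,216.90 = £1,255.28.

£1,255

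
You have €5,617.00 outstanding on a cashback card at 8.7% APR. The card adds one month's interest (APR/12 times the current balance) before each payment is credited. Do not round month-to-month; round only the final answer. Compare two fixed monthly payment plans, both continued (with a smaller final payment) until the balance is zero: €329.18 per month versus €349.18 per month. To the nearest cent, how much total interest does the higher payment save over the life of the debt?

€23.73

Monthly rate r = 8.7%/12 = 0.725% = 0.00725.
At €329.18/mo: n = ⌈−ln(1 − rB₀/P)/ln(1+r)⌉ = 19 payments (last €92.76); total interest = total paid − €5,617.00 = €401.00.
At €349.18/mo: 18 payments (last €58.21); total interest €377.27.
Interest saved = €401.00 − €377.27 = €23.73.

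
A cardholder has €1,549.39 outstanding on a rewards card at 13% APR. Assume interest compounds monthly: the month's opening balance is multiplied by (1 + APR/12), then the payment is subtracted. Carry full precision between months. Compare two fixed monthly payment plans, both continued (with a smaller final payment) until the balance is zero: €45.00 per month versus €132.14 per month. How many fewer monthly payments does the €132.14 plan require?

Monthly rate r = 13%/12 = 1.08333% = 0.0108333.
At €45.00/mo: n = ⌈−ln(1 − rB₀/P)/ln(1+r)⌉ = 44 payments (last €14.60); total interest = total paid − €1,549.39 = €400.21.
At €132.14/mo: 13 payments (last €80.46); total interest €116.75.
Payments saved = 44 − 13 = 31.

31 fewer payments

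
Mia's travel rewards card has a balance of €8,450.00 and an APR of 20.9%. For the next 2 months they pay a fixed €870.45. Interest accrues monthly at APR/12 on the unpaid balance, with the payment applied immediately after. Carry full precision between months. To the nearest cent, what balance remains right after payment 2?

€6,990.84

Monthly rate r = 20.9%/12 = 1.74167% = 0.0174167.
Each month: B ← B·(1+r) − €870.45.
Month 1: interest €147.17; balance after payment €7,726.72.
Month 2: interest €134.57; balance after payment €6,990.84.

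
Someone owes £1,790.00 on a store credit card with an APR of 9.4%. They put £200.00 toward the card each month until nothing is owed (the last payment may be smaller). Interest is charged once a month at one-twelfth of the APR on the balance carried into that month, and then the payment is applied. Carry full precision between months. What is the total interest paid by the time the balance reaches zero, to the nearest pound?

Monthly rate r = 9.4%/12 = 0.783333% = 0.00783333.
Payoff takes n = ⌈−ln(1 − rB₀/P)/ln(1+r)⌉ = ⌈9.316⌉ = 10 payments; the last is £63.27.
Total paid = 9·£200.00 + £63.27 = £1,863.27.
Total interest = total paid − principal = £1,863.27 − £1,790.00 = £73.27.

£73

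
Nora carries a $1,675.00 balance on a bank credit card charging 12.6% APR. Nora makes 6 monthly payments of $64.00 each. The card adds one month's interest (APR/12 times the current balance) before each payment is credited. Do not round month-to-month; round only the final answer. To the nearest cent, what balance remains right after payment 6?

$1,389.11

Monthly rate r = 12.6%/12 = 1.05% = 0.0105.
Each month: B ← B·(1+r) − $64.00.
Month 1: interest $17.59; balance after payment $1,628.59.
Month 2: interest $17.10; balance after payment $1,581.69.
Month 3: interest $16.61; balance after payment $1,534.30.
Month 4: interest $16.11; balance after payment $1,486.41.
Month 5: interest $15.61; balance after payment $1,438.01.
Month 6: interest $15.10; balance after payment $1,389.11.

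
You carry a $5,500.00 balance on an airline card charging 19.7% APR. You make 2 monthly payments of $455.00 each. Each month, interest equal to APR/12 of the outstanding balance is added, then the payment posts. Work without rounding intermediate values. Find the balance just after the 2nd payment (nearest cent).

$4,764.60

Monthly rate r = 19.7%/12 = 1.64167% = 0.0164167.
Each month: B ← B·(1+r) − $455.00.
Month 1: interest $90.29; balance after payment $5,135.29.
Month 2: interest $84.30; balance after payment $4,764.60.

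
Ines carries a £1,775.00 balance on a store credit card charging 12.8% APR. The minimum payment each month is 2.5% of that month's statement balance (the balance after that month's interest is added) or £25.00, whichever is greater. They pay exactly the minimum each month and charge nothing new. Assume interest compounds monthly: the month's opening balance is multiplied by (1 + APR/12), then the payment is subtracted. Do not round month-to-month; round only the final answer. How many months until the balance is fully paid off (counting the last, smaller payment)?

Monthly rate r = 12.8%/12 = 1.06667% = 0.0106667.
While 2.5% of the post-interest balance exceeds £25.00, each month B ← (B·(1+r))·(1 − 0.025), i.e. B shrinks by the factor (1+r)·0.975 = 0.9854.
This holds for months 1–40. Entering month 41 the balance is £985.60; 2.5% of the post-interest balance is now below £25.00, so the flat £25.00 minimum applies from here.
From month 41 a fixed £25.00 at rate r clears £985.60 in 52 more payments. Total: 40 + 52 = 92 months.

92 months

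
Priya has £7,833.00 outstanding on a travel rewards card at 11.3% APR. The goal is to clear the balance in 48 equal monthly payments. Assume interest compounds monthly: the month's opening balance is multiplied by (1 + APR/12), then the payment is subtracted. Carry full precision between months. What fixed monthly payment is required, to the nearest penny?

Monthly rate r = 11.3%/12 = 0.941667% = 0.00941667.
Level-payment amortization: P = B₀·r / (1 − (1+r)^(−n)) = 7833.00·0.00941667 / (1 − 1.00942^(−48)).
Denominator 1 − (1+r)^(−48) = 0.362298581.
P = 73.7608 / 0.362298581 ≈ 203.59.

£203.59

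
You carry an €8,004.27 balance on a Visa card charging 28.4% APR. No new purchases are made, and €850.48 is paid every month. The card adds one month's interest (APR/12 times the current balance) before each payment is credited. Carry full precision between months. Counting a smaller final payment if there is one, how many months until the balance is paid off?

Monthly rate r = 28.4%/12 = 2.36667% = 0.0236667.
Recurrence: B ← B·(1+r) − €850.48.
Month 1: interest €189.43; balance after payment €7,343.22.
Month 2: interest €173.79; balance after payment €6,666.53.
Closed form: n = −ln(1 − rB₀/P)/ln(1+r) = −ln(0.77726)/ln(1.02367) ≈ 10.772, so the balance reaches zero during payment 11.

11 months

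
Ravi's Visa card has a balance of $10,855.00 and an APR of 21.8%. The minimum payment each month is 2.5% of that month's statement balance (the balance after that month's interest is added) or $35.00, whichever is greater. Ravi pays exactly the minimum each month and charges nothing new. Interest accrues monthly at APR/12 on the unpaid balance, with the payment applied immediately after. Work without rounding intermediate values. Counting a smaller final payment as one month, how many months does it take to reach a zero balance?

352 months

Monthly rate r = 21.8%/12 = 1.81667% = 0.0181667.
While 2.5% of the post-interest balance exceeds $35.00, each month B ← (B·(1+r))·(1 − 0.025), i.e. B shrinks by the factor (1+r)·0.975 = 0.99271.
This holds for months 1–283. Entering month 284 the balance is $1,369.86; 2.5% of the post-interest balance is now below $35.00, so the flat $35.00 minimum applies from here.
From month 284 a fixed $35.00 at rate r clears $1,369.86 in 69 more payments. Total: 283 + 69 = 352 months.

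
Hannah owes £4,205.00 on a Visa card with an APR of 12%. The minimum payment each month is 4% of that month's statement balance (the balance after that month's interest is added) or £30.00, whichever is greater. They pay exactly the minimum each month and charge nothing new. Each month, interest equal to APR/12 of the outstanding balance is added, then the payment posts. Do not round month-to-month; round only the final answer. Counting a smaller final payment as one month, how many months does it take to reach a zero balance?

85 months

Monthly rate r = 12%/12 = 1% = 0.01.
While 4% of the post-interest balance exceeds £30.00, each month B ← (B·(1+r))·(1 − 0.04), i.e. B shrinks by the factor (1+r)·0.96 = 0.9696.
This holds for months 1–57. Entering month 58 the balance is £723.68; 4% of the post-interest balance is now below £30.00, so the flat £30.00 minimum applies from here.
From month 58 a fixed £30.00 at rate r clears £723.68 in 28 more payments. Total: 57 + 28 = 85 months.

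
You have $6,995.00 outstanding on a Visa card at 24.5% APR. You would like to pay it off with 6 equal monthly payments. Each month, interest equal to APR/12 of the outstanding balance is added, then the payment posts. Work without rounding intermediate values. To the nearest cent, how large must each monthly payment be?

Monthly rate r = 24.5%/12 = 2.04167% = 0.0204167.
Level-payment amortization: P = B₀·r / (1 − (1+r)^(−n)) = 6995.00·0.0204167 / (1 − 1.02042^(−6)).
Denominator 1 − (1+r)^(−6) = 0.11420191.
P = 142.815 / 0.11420191 ≈ 1250.54.

$1,250.54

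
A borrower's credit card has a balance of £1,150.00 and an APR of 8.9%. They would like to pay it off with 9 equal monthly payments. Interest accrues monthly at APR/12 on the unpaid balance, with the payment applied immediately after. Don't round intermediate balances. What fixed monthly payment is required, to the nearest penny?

Monthly rate r = 8.9%/12 = 0.741667% = 0.00741667.
Level-payment amortization: P = B₀·r / (1 − (1+r)^(−n)) = 1150.00·0.00741667 / (1 − 1.00742^(−9)).
Denominator 1 − (1+r)^(−9) = 0.0643405329.
P = 8.52917 / 0.0643405329 ≈ 132.56.

£132.56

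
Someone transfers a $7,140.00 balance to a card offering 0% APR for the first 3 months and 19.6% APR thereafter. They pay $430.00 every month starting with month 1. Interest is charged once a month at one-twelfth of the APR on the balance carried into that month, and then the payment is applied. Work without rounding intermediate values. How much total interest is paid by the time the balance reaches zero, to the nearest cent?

Promo months 1–3 at r₀ = 0%/12 = 0; months 4+ at r₁ = 19.6%/12 = 0.0163333.
After month 3 (no interest yet): B = $7,140.00 − 3·$430.00 = $5,850.00.
Then at r₁ with $430.00/mo: n₂ = −ln(1 − r₁·B/P)/ln(1+r₁) ≈ 15.51 → 16 more payments.
Total paid = 18·$430.00 + $220.55 = $7,960.55; interest = $7,960.55 − $7,140.00 = $820.55.

$820.55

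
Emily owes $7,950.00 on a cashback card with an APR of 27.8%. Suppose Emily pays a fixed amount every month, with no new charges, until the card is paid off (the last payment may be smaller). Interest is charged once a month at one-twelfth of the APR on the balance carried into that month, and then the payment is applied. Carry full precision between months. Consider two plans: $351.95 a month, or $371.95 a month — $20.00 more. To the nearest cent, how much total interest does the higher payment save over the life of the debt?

$284.79

Monthly rate r = 27.8%/12 = 2.31667% = 0.0231667.
At $351.95/mo: n = ⌈−ln(1 − rB₀/P)/ln(1+r)⌉ = 33 payments (last $123.68); total interest = total paid − $7,950.00 = $3,436.08.
At $371.95/mo: 30 payments (last $314.74); total interest $3,151.29.
Interest saved = $3,436.08 − $3,151.29 = $284.79.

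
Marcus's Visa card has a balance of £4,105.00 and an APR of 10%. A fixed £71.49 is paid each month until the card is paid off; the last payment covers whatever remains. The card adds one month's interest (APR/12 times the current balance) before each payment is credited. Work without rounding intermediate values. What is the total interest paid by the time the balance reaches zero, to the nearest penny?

Monthly rate r = 10%/12 = 0.833333% = 0.00833333.
Payoff takes n = ⌈−ln(1 − rB₀/P)/ln(1+r)⌉ = ⌈78.452⌉ = 79 payments; the last is £32.37.
Total paid = 78·£71.49 + £32.37 = £5,608.59.
Total interest = total paid − principal = £5,608.59 − £4,105.00 = £1,503.59.

£1,503.59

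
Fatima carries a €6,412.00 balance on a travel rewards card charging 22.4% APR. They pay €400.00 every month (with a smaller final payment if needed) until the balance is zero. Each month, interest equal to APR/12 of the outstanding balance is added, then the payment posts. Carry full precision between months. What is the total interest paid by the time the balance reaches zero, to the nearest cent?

Monthly rate r = 22.4%/12 = 1.86667% = 0.0186667.
Payoff takes n = ⌈−ln(1 − rB₀/P)/ln(1+r)⌉ = ⌈19.226⌉ = 20 payments; the last is €90.92.
Total paid = 19·€400.00 + €90.92 = €7,690.92.
Total interest = total paid − principal = €7,690.92 − €6,412.00 = €1,278.92.

€1,278.92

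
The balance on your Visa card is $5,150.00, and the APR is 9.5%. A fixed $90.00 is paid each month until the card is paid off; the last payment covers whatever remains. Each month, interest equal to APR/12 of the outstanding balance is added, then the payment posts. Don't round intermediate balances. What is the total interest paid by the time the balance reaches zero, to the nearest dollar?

Monthly rate r = 9.5%/12 = 0.791667% = 0.00791667.
Payoff takes n = ⌈−ln(1 − rB₀/P)/ln(1+r)⌉ = ⌈76.511⌉ = 77 payments; the last is $46.04.
Total paid = 76·$90.00 + $46.04 = $6,886.04.
Total interest = total paid − principal = $6,886.04 − $5,150.00 = $1,736.04.

$1,736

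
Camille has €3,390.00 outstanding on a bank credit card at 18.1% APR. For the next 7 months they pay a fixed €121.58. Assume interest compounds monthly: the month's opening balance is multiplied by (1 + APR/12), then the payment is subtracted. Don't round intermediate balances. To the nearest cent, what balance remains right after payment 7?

€2,873.98

Monthly rate r = 18.1%/12 = 1.50833% = 0.0150833.
Each month: B ← B·(1+r) − €121.58.
Month 1: interest €51.13; balance after payment €3,319.55.
Month 2: interest €50.07; balance after payment €3,248.04.
Month 3: interest €48.99; balance after payment €3,175.45.
Month 4: interest €47.90; balance after payment €3,101.77.
Month 5: interest €46.79; balance after payment €3,026.98.
Month 6: interest €45.66; balance after payment €2,951.05.
Month 7: interest €44.51; balance after payment €2,873.98.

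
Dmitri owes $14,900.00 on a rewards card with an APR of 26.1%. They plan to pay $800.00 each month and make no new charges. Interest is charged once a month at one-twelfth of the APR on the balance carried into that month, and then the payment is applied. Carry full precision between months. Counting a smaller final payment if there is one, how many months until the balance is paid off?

25 payments

Monthly rate r = 26.1%/12 = 2.175% = 0.02175.
Recurrence: B ← B·(1+r) − $800.00.
Month 1: interest $324.08; balance after payment $14,424.08.
Month 2: interest $313.72; balance after payment $13,937.80.
Closed form: n = −ln(1 − rB₀/P)/ln(1+r) = −ln(0.59491)/ln(1.02175) ≈ 24.137, so the balance reaches zero during payment 25.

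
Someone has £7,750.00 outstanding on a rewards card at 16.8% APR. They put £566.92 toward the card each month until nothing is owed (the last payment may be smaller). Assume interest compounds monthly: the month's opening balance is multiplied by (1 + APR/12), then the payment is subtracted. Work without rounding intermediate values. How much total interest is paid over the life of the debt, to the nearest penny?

Monthly rate r = 16.8%/12 = 1.4% = 0.014.
Payoff takes n = ⌈−ln(1 − rB₀/P)/ln(1+r)⌉ = ⌈15.280⌉ = 16 payments; the last is £159.37.
Total paid = 15·£566.92 + £159.37 = £8,663.17.
Total interest = total paid − principal = £8,663.17 − £7,750.00 = £913.17.

£913.17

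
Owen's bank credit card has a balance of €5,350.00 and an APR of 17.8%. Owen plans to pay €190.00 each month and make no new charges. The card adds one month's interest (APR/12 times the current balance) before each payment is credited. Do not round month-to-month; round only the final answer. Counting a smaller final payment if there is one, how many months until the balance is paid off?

37 months

Monthly rate r = 17.8%/12 = 1.48333% = 0.0148333.
Recurrence: B ← B·(1+r) − €190.00.
Month 1: interest €79.36; balance after payment €5,239.36.
Month 2: interest €77.72; balance after payment €5,127.08.
Closed form: n = −ln(1 − rB₀/P)/ln(1+r) = −ln(0.58232)/ln(1.01483) ≈ 36.723, so the balance reaches zero during payment 37.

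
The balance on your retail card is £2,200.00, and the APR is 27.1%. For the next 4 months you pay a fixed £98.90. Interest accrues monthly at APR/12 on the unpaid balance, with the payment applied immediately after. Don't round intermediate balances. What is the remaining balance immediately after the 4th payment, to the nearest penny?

Monthly rate r = 27.1%/12 = 2.25833% = 0.0225833.
Each month: B ← B·(1+r) − £98.90.
Month 1: interest £49.68; balance after payment £2,150.78.
Month 2: interest £48.57; balance after payment £2,100.46.
Month 3: interest £47.44; balance after payment £2,048.99.
Month 4: interest £46.27; balance after payment £1,996.36.

£1,996.36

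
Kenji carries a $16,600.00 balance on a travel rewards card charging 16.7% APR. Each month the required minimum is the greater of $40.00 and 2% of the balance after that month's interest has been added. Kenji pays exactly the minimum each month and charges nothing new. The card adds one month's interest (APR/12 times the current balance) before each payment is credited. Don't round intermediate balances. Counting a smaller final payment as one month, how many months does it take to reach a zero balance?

418 months

Monthly rate r = 16.7%/12 = 1.39167% = 0.0139167.
While 2% of the post-interest balance exceeds $40.00, each month B ← (B·(1+r))·(1 − 0.02), i.e. B shrinks by the factor (1+r)·0.98 = 0.99364.
This holds for months 1–334. Entering month 335 the balance is $1,969.58; 2% of the post-interest balance is now below $40.00, so the flat $40.00 minimum applies from here.
From month 335 a fixed $40.00 at rate r clears $1,969.58 in 84 more payments. Total: 334 + 84 = 418 months.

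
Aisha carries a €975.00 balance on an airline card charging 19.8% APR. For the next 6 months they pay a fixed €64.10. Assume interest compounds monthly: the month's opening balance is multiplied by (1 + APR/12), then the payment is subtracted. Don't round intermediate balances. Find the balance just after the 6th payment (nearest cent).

Monthly rate r = 19.8%/12 = 1.65% = 0.0165.
Each month: B ← B·(1+r) − €64.10.
Month 1: interest €16.09; balance after payment €926.99.
Month 2: interest €15.30; balance after payment €878.18.
Month 3: interest €14.49; balance after payment €828.57.
Month 4: interest €13.67; balance after payment €778.14.
Month 5: interest €12.84; balance after payment €726.88.
Month 6: interest €11.99; balance after payment €674.78.

€674.78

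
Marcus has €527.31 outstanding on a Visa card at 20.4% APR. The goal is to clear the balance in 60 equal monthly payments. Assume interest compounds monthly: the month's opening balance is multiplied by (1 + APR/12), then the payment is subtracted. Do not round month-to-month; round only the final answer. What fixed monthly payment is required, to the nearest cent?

€14.09

Monthly rate r = 20.4%/12 = 1.7% = 0.017.
Level-payment amortization: P = B₀·r / (1 − (1+r)^(−n)) = 527.31·0.017 / (1 − 1.017^(−60)).
Denominator 1 − (1+r)^(−60) = 0.636300399.
P = 8.96427 / 0.636300399 ≈ 14.09.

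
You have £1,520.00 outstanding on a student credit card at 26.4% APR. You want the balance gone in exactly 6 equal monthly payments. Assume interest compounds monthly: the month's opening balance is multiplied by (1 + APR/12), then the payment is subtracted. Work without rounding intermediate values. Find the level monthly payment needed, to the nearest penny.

£273.19

Monthly rate r = 26.4%/12 = 2.2% = 0.022.
Level-payment amortization: P = B₀·r / (1 − (1+r)^(−n)) = 1520.00·0.022 / (1 − 1.022^(−6)).
Denominator 1 − (1+r)^(−6) = 0.12240402.
P = 33.44 / 0.12240402 ≈ 273.19.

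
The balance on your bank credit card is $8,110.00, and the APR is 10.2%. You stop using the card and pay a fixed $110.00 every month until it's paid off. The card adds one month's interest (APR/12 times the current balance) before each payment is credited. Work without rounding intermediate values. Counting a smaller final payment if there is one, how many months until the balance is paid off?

117 months

Monthly rate r = 10.2%/12 = 0.85% = 0.0085.
Recurrence: B ← B·(1+r) − $110.00.
Month 1: interest $68.93; balance after payment $8,068.94.
Month 2: interest $68.59; balance after payment $8,027.52.
Closed form: n = −ln(1 − rB₀/P)/ln(1+r) = −ln(0.37332)/ln(1.0085) ≈ 116.412, so the balance reaches zero during payment 117.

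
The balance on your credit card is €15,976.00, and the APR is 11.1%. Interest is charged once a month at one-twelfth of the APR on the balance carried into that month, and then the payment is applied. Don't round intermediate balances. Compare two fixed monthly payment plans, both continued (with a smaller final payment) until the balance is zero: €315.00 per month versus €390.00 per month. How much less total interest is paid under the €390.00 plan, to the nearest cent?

Monthly rate r = 11.1%/12 = 0.925% = 0.00925.
At €315.00/mo: n = ⌈−ln(1 − rB₀/P)/ln(1+r)⌉ = 69 payments (last €244.58); total interest = total paid − €15,976.00 = €5,688.58.
At €390.00/mo: 52 payments (last €284.59); total interest €4,198.59.
Interest saved = €5,688.58 − €4,198.59 = €1,489.99.

€1,489.99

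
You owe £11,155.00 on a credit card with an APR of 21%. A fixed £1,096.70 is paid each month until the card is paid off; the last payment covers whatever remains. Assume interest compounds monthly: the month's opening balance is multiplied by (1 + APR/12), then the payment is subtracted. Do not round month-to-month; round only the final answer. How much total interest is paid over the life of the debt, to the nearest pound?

Monthly rate r = 21%/12 = 1.75% = 0.0175.
Payoff takes n = ⌈−ln(1 − rB₀/P)/ln(1+r)⌉ = ⌈11.299⌉ = 12 payments; the last is £329.43.
Total paid = 11·£1,096.70 + £329.43 = £12,393.13.
Total interest = total paid − principal = £12,393.13 − £11,155.00 = £1,238.13.

£1,238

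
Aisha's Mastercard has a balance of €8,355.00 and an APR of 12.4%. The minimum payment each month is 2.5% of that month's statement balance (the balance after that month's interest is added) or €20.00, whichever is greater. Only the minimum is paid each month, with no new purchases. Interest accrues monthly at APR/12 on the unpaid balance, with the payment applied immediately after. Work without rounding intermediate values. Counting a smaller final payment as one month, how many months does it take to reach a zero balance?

Monthly rate r = 12.4%/12 = 1.03333% = 0.0103333.
While 2.5% of the post-interest balance exceeds €20.00, each month B ← (B·(1+r))·(1 − 0.025), i.e. B shrinks by the factor (1+r)·0.975 = 0.98507.
This holds for months 1–157. Entering month 158 the balance is €788.18; 2.5% of the post-interest balance is now below €20.00, so the flat €20.00 minimum applies from here.
From month 158 a fixed €20.00 at rate r clears €788.18 in 51 more payments. Total: 157 + 51 = 208 months.

208 months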